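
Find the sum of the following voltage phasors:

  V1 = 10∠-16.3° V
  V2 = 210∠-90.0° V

Step 1 — Convert each phasor to rectangular form:
  V1 = 10·(cos(-16.3°) + j·sin(-16.3°)) = 9.598 - j2.807 V
  V2 = 210·(cos(-90.0°) + j·sin(-90.0°)) = 0 - j210 V
Step 2 — Sum components: V_total = 9.598 - j212.8 V.
Step 3 — Convert to polar: |V_total| = 213 V, ∠V_total = -87.4°.

V_total = 213∠-87.4° V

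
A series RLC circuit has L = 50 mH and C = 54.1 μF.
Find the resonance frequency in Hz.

Step 1 — Resonance condition Im(Z)=0 gives ω₀ = 1/√(LC).
Step 2 — ω₀ = 1/√(0.05·5.41e-05) = 608 rad/s.
Step 3 — f₀ = ω₀/(2π) = 96.77 Hz.

f₀ = 96.77 Hz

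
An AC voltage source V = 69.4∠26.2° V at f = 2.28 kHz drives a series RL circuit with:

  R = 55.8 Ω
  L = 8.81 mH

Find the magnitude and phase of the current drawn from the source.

Step 1 — Angular frequency: ω = 2π·f = 2π·2280 = 1.433e+04 rad/s.
Step 2 — Component impedances:
  R: Z = R = 55.8 Ω
  L: Z = jωL = j·1.433e+04·0.00881 = 0 + j126.2 Ω
Step 3 — Series combination: Z_total = R + L = 55.8 + j126.2 Ω = 138∠66.1° Ω.
Step 4 — Source phasor: V = 69.4∠26.2° V = 62.27 + j30.64 V.
Step 5 — Ohm's law: I = V / Z_total = (62.27 + j30.64) / (55.8 + j126.2) = 0.3855 - j0.3229 A.
Step 6 — Convert to polar: |I| = 0.5029 A, ∠I = -39.9°.

I = 0.5029∠-39.9° A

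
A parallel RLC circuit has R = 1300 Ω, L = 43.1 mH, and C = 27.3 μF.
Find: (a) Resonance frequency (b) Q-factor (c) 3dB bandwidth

Step 1 — Resonance: ω₀ = 1/√(LC) = 1/√(0.0431·2.73e-05) = 921.9 rad/s.
Step 2 — f₀ = ω₀/(2π) = 146.7 Hz.
Step 3 — Parallel Q: Q = R/(ω₀L) = 1300/(921.9·0.0431) = 32.72.
Step 4 — Bandwidth: Δω = ω₀/Q = 28.18 rad/s; BW = Δω/(2π) = 4.485 Hz.

(a) f₀ = 146.7 Hz  (b) Q = 32.72  (c) BW = 4.485 Hz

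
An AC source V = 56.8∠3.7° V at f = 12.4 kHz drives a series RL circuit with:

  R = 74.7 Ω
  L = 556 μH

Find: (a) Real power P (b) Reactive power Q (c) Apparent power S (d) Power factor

Step 1 — Angular frequency: ω = 2π·f = 2π·1.24e+04 = 7.791e+04 rad/s.
Step 2 — Component impedances:
  R: Z = R = 74.7 Ω
  L: Z = jωL = j·7.791e+04·0.000556 = 0 + j43.32 Ω
Step 3 — Series combination: Z_total = R + L = 74.7 + j43.32 Ω = 86.35∠30.1° Ω.
Step 4 — Source phasor: V = 56.8∠3.7° V = 56.68 + j3.665 V.
Step 5 — Current: I = V / Z = 0.5891 - j0.2926 A = 0.6578∠-26.4° A.
Step 6 — Complex power: S = V·I* = 32.32 + j18.74 VA.
Step 7 — Real power: P = Re(S) = 32.32 W.
Step 8 — Reactive power: Q = Im(S) = 18.74 VAR.
Step 9 — Apparent power: |S| = 37.36 VA.
Step 10 — Power factor: PF = P/|S| = 0.8651 (lagging).

(a) P = 32.32 W  (b) Q = 18.74 VAR  (c) S = 37.36 VA  (d) PF = 0.8651 (lagging)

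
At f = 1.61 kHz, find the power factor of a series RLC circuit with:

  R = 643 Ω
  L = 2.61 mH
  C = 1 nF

Step 1 — Angular frequency: ω = 2π·f = 2π·1610 = 1.012e+04 rad/s.
Step 2 — Component impedances:
  R: Z = R = 643 Ω
  L: Z = jωL = j·1.012e+04·0.00261 = 0 + j26.4 Ω
  C: Z = 1/(jωC) = -j/(ω·C) = 0 - j9.885e+04 Ω
Step 3 — Series combination: Z_total = R + L + C = 643 - j9.883e+04 Ω = 9.883e+04∠-89.6° Ω.
Step 4 — Power factor: PF = cos(φ) = Re(Z)/|Z| = 643/9.883e+04 = 0.006506.
Step 5 — Type: Im(Z) = -9.883e+04 ⇒ leading (phase φ = -89.6°).

PF = 0.006506 (leading, φ = -89.6°)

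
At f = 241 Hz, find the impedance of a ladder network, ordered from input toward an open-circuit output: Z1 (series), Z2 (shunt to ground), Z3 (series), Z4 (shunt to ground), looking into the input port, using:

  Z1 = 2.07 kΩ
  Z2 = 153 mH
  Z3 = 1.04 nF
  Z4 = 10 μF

Step 1 — Angular frequency: ω = 2π·f = 2π·241 = 1514 rad/s.
Step 2 — Component impedances:
  Z1: Z = R = 2070 Ω
  Z2: Z = jωL = j·1514·0.153 = 0 + j231.7 Ω
  Z3: Z = 1/(jωC) = -j/(ω·C) = 0 - j6.35e+05 Ω
  Z4: Z = 1/(jωC) = -j/(ω·C) = 0 - j66.04 Ω
Step 3 — Ladder network (open output): work backward from the far end, alternating series and parallel combinations. Z_in = 2070 + j231.8 Ω = 2083∠6.4° Ω.

Z = 2070 + j231.8 Ω = 2083∠6.4° Ω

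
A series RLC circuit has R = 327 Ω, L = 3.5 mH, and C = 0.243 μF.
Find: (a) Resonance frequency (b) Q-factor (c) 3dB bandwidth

Step 1 — Resonance: ω₀ = 1/√(LC) = 1/√(0.0035·2.43e-07) = 3.429e+04 rad/s.
Step 2 — f₀ = ω₀/(2π) = 5457 Hz.
Step 3 — Series Q: Q = ω₀L/R = 3.429e+04·0.0035/327 = 0.367.
Step 4 — Bandwidth: Δω = ω₀/Q = 9.343e+04 rad/s; BW = Δω/(2π) = 1.487e+04 Hz.

(a) f₀ = 5457 Hz  (b) Q = 0.367  (c) BW = 1.487e+04 Hz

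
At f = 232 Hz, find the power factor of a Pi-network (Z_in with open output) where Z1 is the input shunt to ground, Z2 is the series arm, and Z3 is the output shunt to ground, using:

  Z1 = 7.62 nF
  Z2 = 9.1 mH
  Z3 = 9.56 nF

Step 1 — Angular frequency: ω = 2π·f = 2π·232 = 1458 rad/s.
Step 2 — Component impedances:
  Z1: Z = 1/(jωC) = -j/(ω·C) = 0 - j9.003e+04 Ω
  Z2: Z = jωL = j·1458·0.0091 = 0 + j13.27 Ω
  Z3: Z = 1/(jωC) = -j/(ω·C) = 0 - j7.176e+04 Ω
Step 3 — With open output, the series arm Z2 and the output shunt Z3 appear in series to ground: Z2 + Z3 = 0 - j7.175e+04 Ω.
Step 4 — Parallel with input shunt Z1: Z_in = Z1 || (Z2 + Z3) = 0 - j3.993e+04 Ω = 3.993e+04∠-90.0° Ω.
Step 5 — Power factor: PF = cos(φ) = Re(Z)/|Z| = 0/3.993e+04 = 0.
Step 6 — Type: Im(Z) = -3.993e+04 ⇒ leading (phase φ = -90.0°).

PF = 0 (leading, φ = -90.0°)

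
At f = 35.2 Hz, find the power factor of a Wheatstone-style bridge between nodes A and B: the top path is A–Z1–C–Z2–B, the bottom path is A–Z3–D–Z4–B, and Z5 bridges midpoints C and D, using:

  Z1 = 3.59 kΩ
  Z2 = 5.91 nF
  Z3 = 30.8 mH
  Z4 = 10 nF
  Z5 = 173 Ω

Step 1 — Angular frequency: ω = 2π·f = 2π·35.2 = 221.2 rad/s.
Step 2 — Component impedances:
  Z1: Z = R = 3590 Ω
  Z2: Z = 1/(jωC) = -j/(ω·C) = 0 - j7.651e+05 Ω
  Z3: Z = jωL = j·221.2·0.0308 = 0 + j6.812 Ω
  Z4: Z = 1/(jωC) = -j/(ω·C) = 0 - j4.521e+05 Ω
  Z5: Z = R = 173 Ω
Step 3 — Bridge requires nodal analysis (the Z5 bridge couples midpoints C and D, so the two paths cannot be reduced to a simple series/parallel combination). Setting node B to ground and injecting 1 A at node A, the 3-node admittance system at A, C, D solves to V_A = Z_AB = 22.79 - j2.842e+05 Ω = 2.842e+05∠-90.0° Ω.
Step 4 — Power factor: PF = cos(φ) = Re(Z)/|Z| = 22.786/2.8418e+05 = 8.018e-05.
Step 5 — Type: Im(Z) = -2.842e+05 ⇒ leading (phase φ = -90.0°).

PF = 8.018e-05 (leading, φ = -90.0°)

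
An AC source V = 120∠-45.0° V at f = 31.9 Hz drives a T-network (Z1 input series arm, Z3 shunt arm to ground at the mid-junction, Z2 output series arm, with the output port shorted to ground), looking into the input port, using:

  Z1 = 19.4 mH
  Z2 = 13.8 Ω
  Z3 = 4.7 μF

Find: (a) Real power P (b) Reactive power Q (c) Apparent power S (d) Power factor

Step 1 — Angular frequency: ω = 2π·f = 2π·31.9 = 200.4 rad/s.
Step 2 — Component impedances:
  Z1: Z = jωL = j·200.4·0.0194 = 0 + j3.888 Ω
  Z2: Z = R = 13.8 Ω
  Z3: Z = 1/(jωC) = -j/(ω·C) = 0 - j1062 Ω
Step 3 — With the output port shorted to ground, the output series arm Z2 runs from the junction to ground; the shunt arm Z3 also runs from the junction to ground. They appear in parallel: Z3 || Z2 = 13.8 - j0.1794 Ω.
Step 4 — Series with input arm Z1: Z_in = Z1 + (Z3 || Z2) = 13.8 + j3.709 Ω = 14.29∠15.0° Ω.
Step 5 — Source phasor: V = 120∠-45.0° V = 84.85 - j84.85 V.
Step 6 — Current: I = V / Z = 4.194 - j7.277 A = 8.399∠-60.0° A.
Step 7 — Complex power: S = V·I* = 973.3 + j261.6 VA.
Step 8 — Real power: P = Re(S) = 973.3 W.
Step 9 — Reactive power: Q = Im(S) = 261.6 VAR.
Step 10 — Apparent power: |S| = 1008 VA.
Step 11 — Power factor: PF = P/|S| = 0.9657 (lagging).

(a) P = 973.3 W  (b) Q = 261.6 VAR  (c) S = 1008 VA  (d) PF = 0.9657 (lagging)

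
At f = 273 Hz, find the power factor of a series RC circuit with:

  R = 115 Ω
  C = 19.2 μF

Step 1 — Angular frequency: ω = 2π·f = 2π·273 = 1715 rad/s.
Step 2 — Component impedances:
  R: Z = R = 115 Ω
  C: Z = 1/(jωC) = -j/(ω·C) = 0 - j30.36 Ω
Step 3 — Series combination: Z_total = R + C = 115 - j30.36 Ω = 118.9∠-14.8° Ω.
Step 4 — Power factor: PF = cos(φ) = Re(Z)/|Z| = 115/118.94 = 0.9669.
Step 5 — Type: Im(Z) = -30.36 ⇒ leading (phase φ = -14.8°).

PF = 0.9669 (leading, φ = -14.8°)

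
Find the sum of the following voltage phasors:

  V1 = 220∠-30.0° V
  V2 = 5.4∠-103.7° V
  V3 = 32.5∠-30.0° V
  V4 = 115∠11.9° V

Step 1 — Convert each phasor to rectangular form:
  V1 = 220·(cos(-30.0°) + j·sin(-30.0°)) = 190.5 - j110 V
  V2 = 5.4·(cos(-103.7°) + j·sin(-103.7°)) = -1.279 - j5.246 V
  V3 = 32.5·(cos(-30.0°) + j·sin(-30.0°)) = 28.15 - j16.25 V
  V4 = 115·(cos(11.9°) + j·sin(11.9°)) = 112.5 + j23.71 V
Step 2 — Sum components: V_total = 329.9 - j107.8 V.
Step 3 — Convert to polar: |V_total| = 347.1 V, ∠V_total = -18.1°.

V_total = 347.1∠-18.1° V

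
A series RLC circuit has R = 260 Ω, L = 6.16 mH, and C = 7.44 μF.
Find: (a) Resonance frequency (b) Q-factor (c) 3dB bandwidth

Step 1 — Resonance: ω₀ = 1/√(LC) = 1/√(0.00616·7.44e-06) = 4671 rad/s.
Step 2 — f₀ = ω₀/(2π) = 743.4 Hz.
Step 3 — Series Q: Q = ω₀L/R = 4671·0.00616/260 = 0.1107.
Step 4 — Bandwidth: Δω = ω₀/Q = 4.221e+04 rad/s; BW = Δω/(2π) = 6718 Hz.

(a) f₀ = 743.4 Hz  (b) Q = 0.1107  (c) BW = 6718 Hz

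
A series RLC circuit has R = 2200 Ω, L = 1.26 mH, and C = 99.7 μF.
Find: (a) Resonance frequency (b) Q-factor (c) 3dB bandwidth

Step 1 — Resonance: ω₀ = 1/√(LC) = 1/√(0.00126·9.97e-05) = 2821 rad/s.
Step 2 — f₀ = ω₀/(2π) = 449 Hz.
Step 3 — Series Q: Q = ω₀L/R = 2821·0.00126/2200 = 0.001616.
Step 4 — Bandwidth: Δω = ω₀/Q = 1.746e+06 rad/s; BW = Δω/(2π) = 2.779e+05 Hz.

(a) f₀ = 449 Hz  (b) Q = 0.001616  (c) BW = 2.779e+05 Hz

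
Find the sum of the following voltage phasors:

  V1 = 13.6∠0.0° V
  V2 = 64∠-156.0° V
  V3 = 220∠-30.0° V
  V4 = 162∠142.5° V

Step 1 — Convert each phasor to rectangular form:
  V1 = 13.6·(cos(0.0°) + j·sin(0.0°)) = 13.6 V
  V2 = 64·(cos(-156.0°) + j·sin(-156.0°)) = -58.47 - j26.03 V
  V3 = 220·(cos(-30.0°) + j·sin(-30.0°)) = 190.5 - j110 V
  V4 = 162·(cos(142.5°) + j·sin(142.5°)) = -128.5 + j98.62 V
Step 2 — Sum components: V_total = 17.14 - j37.41 V.
Step 3 — Convert to polar: |V_total| = 41.15 V, ∠V_total = -65.4°.

V_total = 41.15∠-65.4° V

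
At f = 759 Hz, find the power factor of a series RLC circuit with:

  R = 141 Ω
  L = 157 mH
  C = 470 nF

Step 1 — Angular frequency: ω = 2π·f = 2π·759 = 4769 rad/s.
Step 2 — Component impedances:
  R: Z = R = 141 Ω
  L: Z = jωL = j·4769·0.157 = 0 + j748.7 Ω
  C: Z = 1/(jωC) = -j/(ω·C) = 0 - j446.1 Ω
Step 3 — Series combination: Z_total = R + L + C = 141 + j302.6 Ω = 333.8∠65.0° Ω.
Step 4 — Power factor: PF = cos(φ) = Re(Z)/|Z| = 141/333.8 = 0.4224.
Step 5 — Type: Im(Z) = 302.6 ⇒ lagging (phase φ = 65.0°).

PF = 0.4224 (lagging, φ = 65.0°)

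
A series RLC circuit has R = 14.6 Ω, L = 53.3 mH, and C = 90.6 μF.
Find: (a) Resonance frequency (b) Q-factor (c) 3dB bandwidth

Step 1 — Resonance: ω₀ = 1/√(LC) = 1/√(0.0533·9.06e-05) = 455.1 rad/s.
Step 2 — f₀ = ω₀/(2π) = 72.43 Hz.
Step 3 — Series Q: Q = ω₀L/R = 455.1·0.0533/14.6 = 1.661.
Step 4 — Bandwidth: Δω = ω₀/Q = 273.9 rad/s; BW = Δω/(2π) = 43.6 Hz.

(a) f₀ = 72.43 Hz  (b) Q = 1.661  (c) BW = 43.6 Hz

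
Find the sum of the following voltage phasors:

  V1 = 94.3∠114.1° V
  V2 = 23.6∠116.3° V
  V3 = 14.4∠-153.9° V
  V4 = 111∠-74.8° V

Step 1 — Convert each phasor to rectangular form:
  V1 = 94.3·(cos(114.1°) + j·sin(114.1°)) = -38.51 + j86.08 V
  V2 = 23.6·(cos(116.3°) + j·sin(116.3°)) = -10.46 + j21.16 V
  V3 = 14.4·(cos(-153.9°) + j·sin(-153.9°)) = -12.93 - j6.335 V
  V4 = 111·(cos(-74.8°) + j·sin(-74.8°)) = 29.1 - j107.1 V
Step 2 — Sum components: V_total = -32.79 - j6.215 V.
Step 3 — Convert to polar: |V_total| = 33.37 V, ∠V_total = -169.3°.

V_total = 33.37∠-169.3° V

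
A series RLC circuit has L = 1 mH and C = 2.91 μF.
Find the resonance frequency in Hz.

Step 1 — Resonance condition Im(Z)=0 gives ω₀ = 1/√(LC).
Step 2 — ω₀ = 1/√(0.001·2.91e-06) = 1.854e+04 rad/s.
Step 3 — f₀ = ω₀/(2π) = 2950 Hz.

f₀ = 2950 Hz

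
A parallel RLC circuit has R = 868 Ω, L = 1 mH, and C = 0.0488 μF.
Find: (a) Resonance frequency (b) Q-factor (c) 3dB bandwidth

Step 1 — Resonance: ω₀ = 1/√(LC) = 1/√(0.001·4.88e-08) = 1.431e+05 rad/s.
Step 2 — f₀ = ω₀/(2π) = 2.278e+04 Hz.
Step 3 — Parallel Q: Q = R/(ω₀L) = 868/(1.431e+05·0.001) = 6.064.
Step 4 — Bandwidth: Δω = ω₀/Q = 2.361e+04 rad/s; BW = Δω/(2π) = 3757 Hz.

(a) f₀ = 2.278e+04 Hz  (b) Q = 6.064  (c) BW = 3757 Hz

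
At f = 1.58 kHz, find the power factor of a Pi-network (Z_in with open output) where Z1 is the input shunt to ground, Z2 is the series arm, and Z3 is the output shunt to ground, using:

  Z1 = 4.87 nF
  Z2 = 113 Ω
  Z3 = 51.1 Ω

Step 1 — Angular frequency: ω = 2π·f = 2π·1580 = 9927 rad/s.
Step 2 — Component impedances:
  Z1: Z = 1/(jωC) = -j/(ω·C) = 0 - j2.068e+04 Ω
  Z2: Z = R = 113 Ω
  Z3: Z = R = 51.1 Ω
Step 3 — With open output, the series arm Z2 and the output shunt Z3 appear in series to ground: Z2 + Z3 = 164.1 Ω.
Step 4 — Parallel with input shunt Z1: Z_in = Z1 || (Z2 + Z3) = 164.1 - j1.302 Ω = 164.1∠-0.5° Ω.
Step 5 — Power factor: PF = cos(φ) = Re(Z)/|Z| = 164.1/164.1 = 1.
Step 6 — Type: Im(Z) = -1.302 ⇒ leading (phase φ = -0.5°).

PF = 1 (leading, φ = -0.5°)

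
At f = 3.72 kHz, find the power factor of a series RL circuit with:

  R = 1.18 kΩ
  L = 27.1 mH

Step 1 — Angular frequency: ω = 2π·f = 2π·3720 = 2.337e+04 rad/s.
Step 2 — Component impedances:
  R: Z = R = 1180 Ω
  L: Z = jωL = j·2.337e+04·0.0271 = 0 + j633.4 Ω
Step 3 — Series combination: Z_total = R + L = 1180 + j633.4 Ω = 1339∠28.2° Ω.
Step 4 — Power factor: PF = cos(φ) = Re(Z)/|Z| = 1180/1339.3 = 0.8811.
Step 5 — Type: Im(Z) = 633.4 ⇒ lagging (phase φ = 28.2°).

PF = 0.8811 (lagging, φ = 28.2°)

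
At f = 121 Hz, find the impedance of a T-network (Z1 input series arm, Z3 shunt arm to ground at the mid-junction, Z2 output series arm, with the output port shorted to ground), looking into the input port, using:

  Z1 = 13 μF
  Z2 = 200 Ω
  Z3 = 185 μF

Step 1 — Angular frequency: ω = 2π·f = 2π·121 = 760.3 rad/s.
Step 2 — Component impedances:
  Z1: Z = 1/(jωC) = -j/(ω·C) = 0 - j101.2 Ω
  Z2: Z = R = 200 Ω
  Z3: Z = 1/(jωC) = -j/(ω·C) = 0 - j7.11 Ω
Step 3 — With the output port shorted to ground, the output series arm Z2 runs from the junction to ground; the shunt arm Z3 also runs from the junction to ground. They appear in parallel: Z3 || Z2 = 0.2524 - j7.101 Ω.
Step 4 — Series with input arm Z1: Z_in = Z1 + (Z3 || Z2) = 0.2524 - j108.3 Ω = 108.3∠-89.9° Ω.

Z = 0.2524 - j108.3 Ω = 108.3∠-89.9° Ω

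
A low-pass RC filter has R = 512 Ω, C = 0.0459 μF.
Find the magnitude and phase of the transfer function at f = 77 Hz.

Step 1 — Angular frequency: ω = 2π·77 = 483.8 rad/s.
Step 2 — Transfer function: H(jω) = 1/(1 + jωRC).
Step 3 — Denominator: 1 + jωRC = 1 + j·483.8·512·4.59e-08 = 1 + j0.01137.
Step 4 — H = 0.9999 - j0.01137.
Step 5 — Magnitude: |H| = 0.9999 (-0.0 dB); phase: φ = -0.7°.

|H| = 0.9999 (-0.0 dB), φ = -0.7°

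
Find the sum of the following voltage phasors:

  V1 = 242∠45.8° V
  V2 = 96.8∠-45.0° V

Step 1 — Convert each phasor to rectangular form:
  V1 = 242·(cos(45.8°) + j·sin(45.8°)) = 168.7 + j173.5 V
  V2 = 96.8·(cos(-45.0°) + j·sin(-45.0°)) = 68.45 - j68.45 V
Step 2 — Sum components: V_total = 237.2 + j105 V.
Step 3 — Convert to polar: |V_total| = 259.4 V, ∠V_total = 23.9°.

V_total = 259.4∠23.9° V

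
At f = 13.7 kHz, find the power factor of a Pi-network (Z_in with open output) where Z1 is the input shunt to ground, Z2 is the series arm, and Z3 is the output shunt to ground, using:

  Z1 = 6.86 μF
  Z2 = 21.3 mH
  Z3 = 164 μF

Step 1 — Angular frequency: ω = 2π·f = 2π·1.37e+04 = 8.608e+04 rad/s.
Step 2 — Component impedances:
  Z1: Z = 1/(jωC) = -j/(ω·C) = 0 - j1.693 Ω
  Z2: Z = jωL = j·8.608e+04·0.0213 = 0 + j1833 Ω
  Z3: Z = 1/(jωC) = -j/(ω·C) = 0 - j0.07084 Ω
Step 3 — With open output, the series arm Z2 and the output shunt Z3 appear in series to ground: Z2 + Z3 = 0 + j1833 Ω.
Step 4 — Parallel with input shunt Z1: Z_in = Z1 || (Z2 + Z3) = 0 - j1.695 Ω = 1.695∠-90.0° Ω.
Step 5 — Power factor: PF = cos(φ) = Re(Z)/|Z| = 0/1.695 = 0.
Step 6 — Type: Im(Z) = -1.695 ⇒ leading (phase φ = -90.0°).

PF = 0 (leading, φ = -90.0°)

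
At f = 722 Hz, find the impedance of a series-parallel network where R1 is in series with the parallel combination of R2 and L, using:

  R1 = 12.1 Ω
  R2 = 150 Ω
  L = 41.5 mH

Step 1 — Angular frequency: ω = 2π·f = 2π·722 = 4536 rad/s.
Step 2 — Component impedances:
  R1: Z = R = 12.1 Ω
  R2: Z = R = 150 Ω
  L: Z = jωL = j·4536·0.0415 = 0 + j188.3 Ω
Step 3 — Parallel branch: R2 || L = 1/(1/R2 + 1/L) = 91.75 + j73.1 Ω.
Step 4 — Series with R1: Z_total = R1 + (R2 || L) = 103.9 + j73.1 Ω = 127∠35.1° Ω.

Z = 103.9 + j73.1 Ω = 127∠35.1° Ω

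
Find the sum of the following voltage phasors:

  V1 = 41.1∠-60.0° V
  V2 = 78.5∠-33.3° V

Step 1 — Convert each phasor to rectangular form:
  V1 = 41.1·(cos(-60.0°) + j·sin(-60.0°)) = 20.55 - j35.59 V
  V2 = 78.5·(cos(-33.3°) + j·sin(-33.3°)) = 65.61 - j43.1 V
Step 2 — Sum components: V_total = 86.16 - j78.69 V.
Step 3 — Convert to polar: |V_total| = 116.7 V, ∠V_total = -42.4°.

V_total = 116.7∠-42.4° V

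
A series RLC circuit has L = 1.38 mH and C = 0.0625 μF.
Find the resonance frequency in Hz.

Step 1 — Resonance condition Im(Z)=0 gives ω₀ = 1/√(LC).
Step 2 — ω₀ = 1/√(0.00138·6.25e-08) = 1.077e+05 rad/s.
Step 3 — f₀ = ω₀/(2π) = 1.714e+04 Hz.

f₀ = 1.714e+04 Hz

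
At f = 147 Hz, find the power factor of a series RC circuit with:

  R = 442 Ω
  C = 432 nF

Step 1 — Angular frequency: ω = 2π·f = 2π·147 = 923.6 rad/s.
Step 2 — Component impedances:
  R: Z = R = 442 Ω
  C: Z = 1/(jωC) = -j/(ω·C) = 0 - j2506 Ω
Step 3 — Series combination: Z_total = R + C = 442 - j2506 Ω = 2545∠-80.0° Ω.
Step 4 — Power factor: PF = cos(φ) = Re(Z)/|Z| = 442/2545 = 0.1737.
Step 5 — Type: Im(Z) = -2506 ⇒ leading (phase φ = -80.0°).

PF = 0.1737 (leading, φ = -80.0°)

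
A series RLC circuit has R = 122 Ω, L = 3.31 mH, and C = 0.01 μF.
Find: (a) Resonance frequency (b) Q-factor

Step 1 — Resonance condition Im(Z)=0 gives ω₀ = 1/√(LC).
Step 2 — ω₀ = 1/√(0.00331·1e-08) = 1.738e+05 rad/s.
Step 3 — f₀ = ω₀/(2π) = 2.766e+04 Hz.
Step 4 — Series Q: Q = ω₀L/R = 1.738e+05·0.00331/122 = 4.716.

(a) f₀ = 2.766e+04 Hz  (b) Q = 4.716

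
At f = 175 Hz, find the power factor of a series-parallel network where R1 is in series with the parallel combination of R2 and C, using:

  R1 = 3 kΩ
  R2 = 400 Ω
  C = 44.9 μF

Step 1 — Angular frequency: ω = 2π·f = 2π·175 = 1100 rad/s.
Step 2 — Component impedances:
  R1: Z = R = 3000 Ω
  R2: Z = R = 400 Ω
  C: Z = 1/(jωC) = -j/(ω·C) = 0 - j20.26 Ω
Step 3 — Parallel branch: R2 || C = 1/(1/R2 + 1/C) = 1.023 - j20.2 Ω.
Step 4 — Series with R1: Z_total = R1 + (R2 || C) = 3001 - j20.2 Ω = 3001∠-0.4° Ω.
Step 5 — Power factor: PF = cos(φ) = Re(Z)/|Z| = 3001/3001 = 1.
Step 6 — Type: Im(Z) = -20.2 ⇒ leading (phase φ = -0.4°).

PF = 1 (leading, φ = -0.4°)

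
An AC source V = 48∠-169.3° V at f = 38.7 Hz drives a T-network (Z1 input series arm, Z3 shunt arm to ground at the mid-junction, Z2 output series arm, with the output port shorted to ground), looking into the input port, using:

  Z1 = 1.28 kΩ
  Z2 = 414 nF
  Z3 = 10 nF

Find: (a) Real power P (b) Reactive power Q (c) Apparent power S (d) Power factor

Step 1 — Angular frequency: ω = 2π·f = 2π·38.7 = 243.2 rad/s.
Step 2 — Component impedances:
  Z1: Z = R = 1280 Ω
  Z2: Z = 1/(jωC) = -j/(ω·C) = 0 - j9934 Ω
  Z3: Z = 1/(jωC) = -j/(ω·C) = 0 - j4.113e+05 Ω
Step 3 — With the output port shorted to ground, the output series arm Z2 runs from the junction to ground; the shunt arm Z3 also runs from the junction to ground. They appear in parallel: Z3 || Z2 = 0 - j9699 Ω.
Step 4 — Series with input arm Z1: Z_in = Z1 + (Z3 || Z2) = 1280 - j9699 Ω = 9783∠-82.5° Ω.
Step 5 — Source phasor: V = 48∠-169.3° V = -47.17 - j8.912 V.
Step 6 — Current: I = V / Z = 0.0002724 - j0.004899 A = 0.004906∠-86.8° A.
Step 7 — Complex power: S = V·I* = 0.03081 - j0.2335 VA.
Step 8 — Real power: P = Re(S) = 0.03081 W.
Step 9 — Reactive power: Q = Im(S) = -0.2335 VAR.
Step 10 — Apparent power: |S| = 0.2355 VA.
Step 11 — Power factor: PF = P/|S| = 0.1308 (leading).

(a) P = 0.03081 W  (b) Q = -0.2335 VAR  (c) S = 0.2355 VA  (d) PF = 0.1308 (leading)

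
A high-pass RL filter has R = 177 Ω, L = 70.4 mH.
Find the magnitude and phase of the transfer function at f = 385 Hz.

Step 1 — Angular frequency: ω = 2π·385 = 2419 rad/s.
Step 2 — Transfer function: H(jω) = jωL/(R + jωL).
Step 3 — Numerator jωL = j·170.3; denominator R + jωL = 177 + j170.3.
Step 4 — H = 0.4807 + j0.4996.
Step 5 — Magnitude: |H| = 0.6933 (-3.2 dB); phase: φ = 46.1°.

|H| = 0.6933 (-3.2 dB), φ = 46.1°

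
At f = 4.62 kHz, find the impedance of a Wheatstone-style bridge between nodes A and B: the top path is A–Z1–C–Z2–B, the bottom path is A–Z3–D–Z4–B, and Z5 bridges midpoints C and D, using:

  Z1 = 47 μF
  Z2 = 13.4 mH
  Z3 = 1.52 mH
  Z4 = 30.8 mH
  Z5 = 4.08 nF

Step 1 — Angular frequency: ω = 2π·f = 2π·4620 = 2.903e+04 rad/s.
Step 2 — Component impedances:
  Z1: Z = 1/(jωC) = -j/(ω·C) = 0 - j0.733 Ω
  Z2: Z = jωL = j·2.903e+04·0.0134 = 0 + j389 Ω
  Z3: Z = jωL = j·2.903e+04·0.00152 = 0 + j44.12 Ω
  Z4: Z = jωL = j·2.903e+04·0.0308 = 0 + j894.1 Ω
  Z5: Z = 1/(jωC) = -j/(ω·C) = 0 - j8443 Ω
Step 3 — Bridge requires nodal analysis (the Z5 bridge couples midpoints C and D, so the two paths cannot be reduced to a simple series/parallel combination). Setting node B to ground and injecting 1 A at node A, the 3-node admittance system at A, C, D solves to V_A = Z_AB = 0 + j274.6 Ω = 274.6∠90.0° Ω.

Z = 0 + j274.6 Ω = 274.6∠90.0° Ω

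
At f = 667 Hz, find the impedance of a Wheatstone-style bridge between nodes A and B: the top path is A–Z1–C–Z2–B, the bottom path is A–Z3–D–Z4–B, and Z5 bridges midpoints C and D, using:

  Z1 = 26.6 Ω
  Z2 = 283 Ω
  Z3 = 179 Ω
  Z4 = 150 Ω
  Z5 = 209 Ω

Step 1 — Angular frequency: ω = 2π·f = 2π·667 = 4191 rad/s.
Step 2 — Component impedances:
  Z1: Z = R = 26.6 Ω
  Z2: Z = R = 283 Ω
  Z3: Z = R = 179 Ω
  Z4: Z = R = 150 Ω
  Z5: Z = R = 209 Ω
Step 3 — Bridge requires nodal analysis (the Z5 bridge couples midpoints C and D, so the two paths cannot be reduced to a simple series/parallel combination). Setting node B to ground and injecting 1 A at node A, the 3-node admittance system at A, C, D solves to V_A = Z_AB = 144.2 Ω = 144.2∠0.0° Ω.

Z = 144.2 Ω = 144.2∠0.0° Ω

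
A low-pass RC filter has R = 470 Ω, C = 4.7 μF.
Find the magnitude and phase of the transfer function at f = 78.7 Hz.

Step 1 — Angular frequency: ω = 2π·78.7 = 494.5 rad/s.
Step 2 — Transfer function: H(jω) = 1/(1 + jωRC).
Step 3 — Denominator: 1 + jωRC = 1 + j·494.5·470·4.7e-06 = 1 + j1.092.
Step 4 — H = 0.456 - j0.4981.
Step 5 — Magnitude: |H| = 0.6752 (-3.4 dB); phase: φ = -47.5°.

|H| = 0.6752 (-3.4 dB), φ = -47.5°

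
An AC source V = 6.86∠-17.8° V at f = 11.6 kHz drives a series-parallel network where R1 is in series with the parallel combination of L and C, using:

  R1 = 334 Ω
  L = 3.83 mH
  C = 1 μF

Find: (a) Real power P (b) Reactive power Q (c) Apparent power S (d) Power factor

Step 1 — Angular frequency: ω = 2π·f = 2π·1.16e+04 = 7.288e+04 rad/s.
Step 2 — Component impedances:
  R1: Z = R = 334 Ω
  L: Z = jωL = j·7.288e+04·0.00383 = 0 + j279.1 Ω
  C: Z = 1/(jωC) = -j/(ω·C) = 0 - j13.72 Ω
Step 3 — Parallel branch: L || C = 1/(1/L + 1/C) = 0 - j14.43 Ω.
Step 4 — Series with R1: Z_total = R1 + (L || C) = 334 - j14.43 Ω = 334.3∠-2.5° Ω.
Step 5 — Source phasor: V = 6.86∠-17.8° V = 6.532 - j2.097 V.
Step 6 — Current: I = V / Z = 0.01979 - j0.005424 A = 0.02052∠-15.3° A.
Step 7 — Complex power: S = V·I* = 0.1406 - j0.006076 VA.
Step 8 — Real power: P = Re(S) = 0.1406 W.
Step 9 — Reactive power: Q = Im(S) = -0.006076 VAR.
Step 10 — Apparent power: |S| = 0.1408 VA.
Step 11 — Power factor: PF = P/|S| = 0.9991 (leading).

(a) P = 0.1406 W  (b) Q = -0.006076 VAR  (c) S = 0.1408 VA  (d) PF = 0.9991 (leading)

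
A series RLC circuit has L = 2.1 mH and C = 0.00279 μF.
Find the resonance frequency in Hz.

Step 1 — Resonance condition Im(Z)=0 gives ω₀ = 1/√(LC).
Step 2 — ω₀ = 1/√(0.0021·2.79e-09) = 4.131e+05 rad/s.
Step 3 — f₀ = ω₀/(2π) = 6.575e+04 Hz.

f₀ = 6.575e+04 Hz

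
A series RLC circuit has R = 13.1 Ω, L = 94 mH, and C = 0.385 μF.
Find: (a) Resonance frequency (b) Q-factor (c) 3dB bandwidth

Step 1 — Resonance: ω₀ = 1/√(LC) = 1/√(0.094·3.85e-07) = 5257 rad/s.
Step 2 — f₀ = ω₀/(2π) = 836.6 Hz.
Step 3 — Series Q: Q = ω₀L/R = 5257·0.094/13.1 = 37.72.
Step 4 — Bandwidth: Δω = ω₀/Q = 139.4 rad/s; BW = Δω/(2π) = 22.18 Hz.

(a) f₀ = 836.6 Hz  (b) Q = 37.72  (c) BW = 22.18 Hz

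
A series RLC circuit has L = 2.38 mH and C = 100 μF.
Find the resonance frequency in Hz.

Step 1 — Resonance condition Im(Z)=0 gives ω₀ = 1/√(LC).
Step 2 — ω₀ = 1/√(0.00238·0.0001) = 2050 rad/s.
Step 3 — f₀ = ω₀/(2π) = 326.2 Hz.

f₀ = 326.2 Hz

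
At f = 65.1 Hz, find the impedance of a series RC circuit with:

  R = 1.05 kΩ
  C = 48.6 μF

Step 1 — Angular frequency: ω = 2π·f = 2π·65.1 = 409 rad/s.
Step 2 — Component impedances:
  R: Z = R = 1050 Ω
  C: Z = 1/(jωC) = -j/(ω·C) = 0 - j50.3 Ω
Step 3 — Series combination: Z_total = R + C = 1050 - j50.3 Ω = 1051∠-2.7° Ω.

Z = 1050 - j50.3 Ω = 1051∠-2.7° Ω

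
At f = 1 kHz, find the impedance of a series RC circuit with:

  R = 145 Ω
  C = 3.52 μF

Step 1 — Angular frequency: ω = 2π·f = 2π·1000 = 6283 rad/s.
Step 2 — Component impedances:
  R: Z = R = 145 Ω
  C: Z = 1/(jωC) = -j/(ω·C) = 0 - j45.21 Ω
Step 3 — Series combination: Z_total = R + C = 145 - j45.21 Ω = 151.9∠-17.3° Ω.

Z = 145 - j45.21 Ω = 151.9∠-17.3° Ω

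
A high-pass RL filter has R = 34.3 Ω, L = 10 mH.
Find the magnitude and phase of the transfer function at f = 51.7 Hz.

Step 1 — Angular frequency: ω = 2π·51.7 = 324.8 rad/s.
Step 2 — Transfer function: H(jω) = jωL/(R + jωL).
Step 3 — Numerator jωL = j·3.248; denominator R + jωL = 34.3 + j3.248.
Step 4 — H = 0.008889 + j0.09386.
Step 5 — Magnitude: |H| = 0.09428 (-20.5 dB); phase: φ = 84.6°.

|H| = 0.09428 (-20.5 dB), φ = 84.6°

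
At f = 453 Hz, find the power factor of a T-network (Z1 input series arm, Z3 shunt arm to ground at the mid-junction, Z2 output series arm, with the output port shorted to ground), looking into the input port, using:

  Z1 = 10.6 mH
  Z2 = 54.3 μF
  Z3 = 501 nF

Step 1 — Angular frequency: ω = 2π·f = 2π·453 = 2846 rad/s.
Step 2 — Component impedances:
  Z1: Z = jωL = j·2846·0.0106 = 0 + j30.17 Ω
  Z2: Z = 1/(jωC) = -j/(ω·C) = 0 - j6.47 Ω
  Z3: Z = 1/(jωC) = -j/(ω·C) = 0 - j701.3 Ω
Step 3 — With the output port shorted to ground, the output series arm Z2 runs from the junction to ground; the shunt arm Z3 also runs from the junction to ground. They appear in parallel: Z3 || Z2 = 0 - j6.411 Ω.
Step 4 — Series with input arm Z1: Z_in = Z1 + (Z3 || Z2) = 0 + j23.76 Ω = 23.76∠90.0° Ω.
Step 5 — Power factor: PF = cos(φ) = Re(Z)/|Z| = 0/23.76 = 0.
Step 6 — Type: Im(Z) = 23.76 ⇒ lagging (phase φ = 90.0°).

PF = 0 (lagging, φ = 90.0°)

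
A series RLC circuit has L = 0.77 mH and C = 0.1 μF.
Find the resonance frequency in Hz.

Step 1 — Resonance condition Im(Z)=0 gives ω₀ = 1/√(LC).
Step 2 — ω₀ = 1/√(0.00077·1e-07) = 1.14e+05 rad/s.
Step 3 — f₀ = ω₀/(2π) = 1.814e+04 Hz.

f₀ = 1.814e+04 Hz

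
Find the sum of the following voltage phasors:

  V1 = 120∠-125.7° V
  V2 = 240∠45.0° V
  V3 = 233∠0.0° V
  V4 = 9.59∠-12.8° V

Step 1 — Convert each phasor to rectangular form:
  V1 = 120·(cos(-125.7°) + j·sin(-125.7°)) = -70.02 - j97.45 V
  V2 = 240·(cos(45.0°) + j·sin(45.0°)) = 169.7 + j169.7 V
  V3 = 233·(cos(0.0°) + j·sin(0.0°)) = 233 V
  V4 = 9.59·(cos(-12.8°) + j·sin(-12.8°)) = 9.352 - j2.125 V
Step 2 — Sum components: V_total = 342 + j70.13 V.
Step 3 — Convert to polar: |V_total| = 349.1 V, ∠V_total = 11.6°.

V_total = 349.1∠11.6° V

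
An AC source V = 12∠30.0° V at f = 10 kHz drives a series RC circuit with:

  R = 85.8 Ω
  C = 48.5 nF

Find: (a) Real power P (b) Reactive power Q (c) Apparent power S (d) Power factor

Step 1 — Angular frequency: ω = 2π·f = 2π·1e+04 = 6.283e+04 rad/s.
Step 2 — Component impedances:
  R: Z = R = 85.8 Ω
  C: Z = 1/(jωC) = -j/(ω·C) = 0 - j328.2 Ω
Step 3 — Series combination: Z_total = R + C = 85.8 - j328.2 Ω = 339.2∠-75.3° Ω.
Step 4 — Source phasor: V = 12∠30.0° V = 10.39 + j6 V.
Step 5 — Current: I = V / Z = -0.009364 + j0.03412 A = 0.03538∠105.3° A.
Step 6 — Complex power: S = V·I* = 0.1074 - j0.4107 VA.
Step 7 — Real power: P = Re(S) = 0.1074 W.
Step 8 — Reactive power: Q = Im(S) = -0.4107 VAR.
Step 9 — Apparent power: |S| = 0.4245 VA.
Step 10 — Power factor: PF = P/|S| = 0.253 (leading).

(a) P = 0.1074 W  (b) Q = -0.4107 VAR  (c) S = 0.4245 VA  (d) PF = 0.253 (leading)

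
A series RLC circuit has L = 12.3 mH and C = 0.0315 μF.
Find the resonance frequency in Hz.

Step 1 — Resonance condition Im(Z)=0 gives ω₀ = 1/√(LC).
Step 2 — ω₀ = 1/√(0.0123·3.15e-08) = 5.08e+04 rad/s.
Step 3 — f₀ = ω₀/(2π) = 8086 Hz.

f₀ = 8086 Hz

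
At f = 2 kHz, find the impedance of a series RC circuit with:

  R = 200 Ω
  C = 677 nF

Step 1 — Angular frequency: ω = 2π·f = 2π·2000 = 1.257e+04 rad/s.
Step 2 — Component impedances:
  R: Z = R = 200 Ω
  C: Z = 1/(jωC) = -j/(ω·C) = 0 - j117.5 Ω
Step 3 — Series combination: Z_total = R + C = 200 - j117.5 Ω = 232∠-30.4° Ω.

Z = 200 - j117.5 Ω = 232∠-30.4° Ω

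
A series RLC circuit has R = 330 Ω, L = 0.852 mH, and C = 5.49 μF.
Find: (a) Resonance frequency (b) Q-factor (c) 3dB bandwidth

Step 1 — Resonance: ω₀ = 1/√(LC) = 1/√(0.000852·5.49e-06) = 1.462e+04 rad/s.
Step 2 — f₀ = ω₀/(2π) = 2327 Hz.
Step 3 — Series Q: Q = ω₀L/R = 1.462e+04·0.000852/330 = 0.03775.
Step 4 — Bandwidth: Δω = ω₀/Q = 3.873e+05 rad/s; BW = Δω/(2π) = 6.164e+04 Hz.

(a) f₀ = 2327 Hz  (b) Q = 0.03775  (c) BW = 6.164e+04 Hz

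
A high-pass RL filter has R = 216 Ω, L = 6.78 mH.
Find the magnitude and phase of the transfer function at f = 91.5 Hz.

Step 1 — Angular frequency: ω = 2π·91.5 = 574.9 rad/s.
Step 2 — Transfer function: H(jω) = jωL/(R + jωL).
Step 3 — Numerator jωL = j·3.898; denominator R + jωL = 216 + j3.898.
Step 4 — H = 0.0003255 + j0.01804.
Step 5 — Magnitude: |H| = 0.01804 (-34.9 dB); phase: φ = 89.0°.

|H| = 0.01804 (-34.9 dB), φ = 89.0°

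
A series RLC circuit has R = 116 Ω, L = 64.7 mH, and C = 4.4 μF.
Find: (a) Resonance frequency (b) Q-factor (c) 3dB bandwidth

Step 1 — Resonance: ω₀ = 1/√(LC) = 1/√(0.0647·4.4e-06) = 1874 rad/s.
Step 2 — f₀ = ω₀/(2π) = 298.3 Hz.
Step 3 — Series Q: Q = ω₀L/R = 1874·0.0647/116 = 1.045.
Step 4 — Bandwidth: Δω = ω₀/Q = 1793 rad/s; BW = Δω/(2π) = 285.3 Hz.

(a) f₀ = 298.3 Hz  (b) Q = 1.045  (c) BW = 285.3 Hz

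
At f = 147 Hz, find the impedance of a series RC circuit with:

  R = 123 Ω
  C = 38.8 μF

Step 1 — Angular frequency: ω = 2π·f = 2π·147 = 923.6 rad/s.
Step 2 — Component impedances:
  R: Z = R = 123 Ω
  C: Z = 1/(jωC) = -j/(ω·C) = 0 - j27.9 Ω
Step 3 — Series combination: Z_total = R + C = 123 - j27.9 Ω = 126.1∠-12.8° Ω.

Z = 123 - j27.9 Ω = 126.1∠-12.8° Ω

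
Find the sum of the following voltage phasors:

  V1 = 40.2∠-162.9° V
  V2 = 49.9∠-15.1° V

Step 1 — Convert each phasor to rectangular form:
  V1 = 40.2·(cos(-162.9°) + j·sin(-162.9°)) = -38.42 - j11.82 V
  V2 = 49.9·(cos(-15.1°) + j·sin(-15.1°)) = 48.18 - j13 V
Step 2 — Sum components: V_total = 9.754 - j24.82 V.
Step 3 — Convert to polar: |V_total| = 26.67 V, ∠V_total = -68.5°.

V_total = 26.67∠-68.5° V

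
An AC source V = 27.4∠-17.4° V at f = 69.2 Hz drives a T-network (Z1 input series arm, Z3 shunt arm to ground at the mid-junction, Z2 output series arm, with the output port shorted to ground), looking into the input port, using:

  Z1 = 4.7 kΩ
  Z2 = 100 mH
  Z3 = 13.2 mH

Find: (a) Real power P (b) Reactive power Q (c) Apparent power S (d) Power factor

Step 1 — Angular frequency: ω = 2π·f = 2π·69.2 = 434.8 rad/s.
Step 2 — Component impedances:
  Z1: Z = R = 4700 Ω
  Z2: Z = jωL = j·434.8·0.1 = 0 + j43.48 Ω
  Z3: Z = jωL = j·434.8·0.0132 = 0 + j5.739 Ω
Step 3 — With the output port shorted to ground, the output series arm Z2 runs from the junction to ground; the shunt arm Z3 also runs from the junction to ground. They appear in parallel: Z3 || Z2 = 0 + j5.07 Ω.
Step 4 — Series with input arm Z1: Z_in = Z1 + (Z3 || Z2) = 4700 + j5.07 Ω = 4700∠0.1° Ω.
Step 5 — Source phasor: V = 27.4∠-17.4° V = 26.15 - j8.194 V.
Step 6 — Current: I = V / Z = 0.005561 - j0.001749 A = 0.00583∠-17.5° A.
Step 7 — Complex power: S = V·I* = 0.1597 + j0.0001723 VA.
Step 8 — Real power: P = Re(S) = 0.1597 W.
Step 9 — Reactive power: Q = Im(S) = 0.0001723 VAR.
Step 10 — Apparent power: |S| = 0.1597 VA.
Step 11 — Power factor: PF = P/|S| = 1 (lagging).

(a) P = 0.1597 W  (b) Q = 0.0001723 VAR  (c) S = 0.1597 VA  (d) PF = 1 (lagging)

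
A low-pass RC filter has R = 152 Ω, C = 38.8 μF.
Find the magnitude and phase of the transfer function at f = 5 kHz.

Step 1 — Angular frequency: ω = 2π·5000 = 3.142e+04 rad/s.
Step 2 — Transfer function: H(jω) = 1/(1 + jωRC).
Step 3 — Denominator: 1 + jωRC = 1 + j·3.142e+04·152·3.88e-05 = 1 + j185.3.
Step 4 — H = 2.913e-05 - j0.005397.
Step 5 — Magnitude: |H| = 0.005397 (-45.4 dB); phase: φ = -89.7°.

|H| = 0.005397 (-45.4 dB), φ = -89.7°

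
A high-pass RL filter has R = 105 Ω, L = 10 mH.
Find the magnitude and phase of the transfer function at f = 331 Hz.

Step 1 — Angular frequency: ω = 2π·331 = 2080 rad/s.
Step 2 — Transfer function: H(jω) = jωL/(R + jωL).
Step 3 — Numerator jωL = j·20.8; denominator R + jωL = 105 + j20.8.
Step 4 — H = 0.03775 + j0.1906.
Step 5 — Magnitude: |H| = 0.1943 (-14.2 dB); phase: φ = 78.8°.

|H| = 0.1943 (-14.2 dB), φ = 78.8°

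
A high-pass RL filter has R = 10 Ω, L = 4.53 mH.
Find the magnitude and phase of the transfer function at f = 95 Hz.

Step 1 — Angular frequency: ω = 2π·95 = 596.9 rad/s.
Step 2 — Transfer function: H(jω) = jωL/(R + jωL).
Step 3 — Numerator jωL = j·2.704; denominator R + jωL = 10 + j2.704.
Step 4 — H = 0.06813 + j0.252.
Step 5 — Magnitude: |H| = 0.261 (-11.7 dB); phase: φ = 74.9°.

|H| = 0.261 (-11.7 dB), φ = 74.9°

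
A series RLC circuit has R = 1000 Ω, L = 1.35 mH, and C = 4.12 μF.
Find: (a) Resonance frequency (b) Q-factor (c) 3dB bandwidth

Step 1 — Resonance: ω₀ = 1/√(LC) = 1/√(0.00135·4.12e-06) = 1.341e+04 rad/s.
Step 2 — f₀ = ω₀/(2π) = 2134 Hz.
Step 3 — Series Q: Q = ω₀L/R = 1.341e+04·0.00135/1000 = 0.0181.
Step 4 — Bandwidth: Δω = ω₀/Q = 7.407e+05 rad/s; BW = Δω/(2π) = 1.179e+05 Hz.

(a) f₀ = 2134 Hz  (b) Q = 0.0181  (c) BW = 1.179e+05 Hz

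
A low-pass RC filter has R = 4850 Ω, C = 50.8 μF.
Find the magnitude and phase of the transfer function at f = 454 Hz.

Step 1 — Angular frequency: ω = 2π·454 = 2853 rad/s.
Step 2 — Transfer function: H(jω) = 1/(1 + jωRC).
Step 3 — Denominator: 1 + jωRC = 1 + j·2853·4850·5.08e-05 = 1 + j702.8.
Step 4 — H = 2.024e-06 - j0.001423.
Step 5 — Magnitude: |H| = 0.001423 (-56.9 dB); phase: φ = -89.9°.

|H| = 0.001423 (-56.9 dB), φ = -89.9°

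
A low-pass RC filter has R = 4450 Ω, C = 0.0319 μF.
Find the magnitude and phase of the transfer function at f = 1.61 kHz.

Step 1 — Angular frequency: ω = 2π·1610 = 1.012e+04 rad/s.
Step 2 — Transfer function: H(jω) = 1/(1 + jωRC).
Step 3 — Denominator: 1 + jωRC = 1 + j·1.012e+04·4450·3.19e-08 = 1 + j1.436.
Step 4 — H = 0.3266 - j0.469.
Step 5 — Magnitude: |H| = 0.5715 (-4.9 dB); phase: φ = -55.1°.

|H| = 0.5715 (-4.9 dB), φ = -55.1°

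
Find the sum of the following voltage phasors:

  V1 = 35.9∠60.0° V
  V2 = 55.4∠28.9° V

Step 1 — Convert each phasor to rectangular form:
  V1 = 35.9·(cos(60.0°) + j·sin(60.0°)) = 17.95 + j31.09 V
  V2 = 55.4·(cos(28.9°) + j·sin(28.9°)) = 48.5 + j26.77 V
Step 2 — Sum components: V_total = 66.45 + j57.86 V.
Step 3 — Convert to polar: |V_total| = 88.11 V, ∠V_total = 41.0°.

V_total = 88.11∠41.0° V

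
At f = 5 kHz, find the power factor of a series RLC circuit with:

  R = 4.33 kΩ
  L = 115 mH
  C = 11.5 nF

Step 1 — Angular frequency: ω = 2π·f = 2π·5000 = 3.142e+04 rad/s.
Step 2 — Component impedances:
  R: Z = R = 4330 Ω
  L: Z = jωL = j·3.142e+04·0.115 = 0 + j3613 Ω
  C: Z = 1/(jωC) = -j/(ω·C) = 0 - j2768 Ω
Step 3 — Series combination: Z_total = R + L + C = 4330 + j844.9 Ω = 4412∠11.0° Ω.
Step 4 — Power factor: PF = cos(φ) = Re(Z)/|Z| = 4330/4411.7 = 0.9815.
Step 5 — Type: Im(Z) = 844.9 ⇒ lagging (phase φ = 11.0°).

PF = 0.9815 (lagging, φ = 11.0°)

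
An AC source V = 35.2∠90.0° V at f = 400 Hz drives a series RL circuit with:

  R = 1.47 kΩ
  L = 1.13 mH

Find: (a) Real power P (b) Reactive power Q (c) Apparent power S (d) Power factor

Step 1 — Angular frequency: ω = 2π·f = 2π·400 = 2513 rad/s.
Step 2 — Component impedances:
  R: Z = R = 1470 Ω
  L: Z = jωL = j·2513·0.00113 = 0 + j2.84 Ω
Step 3 — Series combination: Z_total = R + L = 1470 + j2.84 Ω = 1470∠0.1° Ω.
Step 4 — Source phasor: V = 35.2∠90.0° V = 0 + j35.2 V.
Step 5 — Current: I = V / Z = 4.626e-05 + j0.02395 A = 0.02395∠89.9° A.
Step 6 — Complex power: S = V·I* = 0.8429 + j0.001628 VA.
Step 7 — Real power: P = Re(S) = 0.8429 W.
Step 8 — Reactive power: Q = Im(S) = 0.001628 VAR.
Step 9 — Apparent power: |S| = 0.8429 VA.
Step 10 — Power factor: PF = P/|S| = 1 (lagging).

(a) P = 0.8429 W  (b) Q = 0.001628 VAR  (c) S = 0.8429 VA  (d) PF = 1 (lagging)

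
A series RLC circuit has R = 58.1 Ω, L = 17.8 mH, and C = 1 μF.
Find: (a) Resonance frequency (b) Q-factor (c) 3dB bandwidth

Step 1 — Resonance condition Im(Z)=0 gives ω₀ = 1/√(LC).
Step 2 — ω₀ = 1/√(0.0178·1e-06) = 7495 rad/s.
Step 3 — f₀ = ω₀/(2π) = 1193 Hz.
Step 4 — Series Q: Q = ω₀L/R = 7495·0.0178/58.1 = 2.296.
Step 5 — 3dB bandwidth: Δω = ω₀/Q = 3264 rad/s; BW = Δω/(2π) = 519.5 Hz.

(a) f₀ = 1193 Hz  (b) Q = 2.296  (c) BW = 519.5 Hz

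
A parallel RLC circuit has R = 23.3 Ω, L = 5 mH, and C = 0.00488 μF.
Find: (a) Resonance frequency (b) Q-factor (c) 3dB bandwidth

Step 1 — Resonance: ω₀ = 1/√(LC) = 1/√(0.005·4.88e-09) = 2.024e+05 rad/s.
Step 2 — f₀ = ω₀/(2π) = 3.222e+04 Hz.
Step 3 — Parallel Q: Q = R/(ω₀L) = 23.3/(2.024e+05·0.005) = 0.02302.
Step 4 — Bandwidth: Δω = ω₀/Q = 8.795e+06 rad/s; BW = Δω/(2π) = 1.4e+06 Hz.

(a) f₀ = 3.222e+04 Hz  (b) Q = 0.02302  (c) BW = 1.4e+06 Hz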